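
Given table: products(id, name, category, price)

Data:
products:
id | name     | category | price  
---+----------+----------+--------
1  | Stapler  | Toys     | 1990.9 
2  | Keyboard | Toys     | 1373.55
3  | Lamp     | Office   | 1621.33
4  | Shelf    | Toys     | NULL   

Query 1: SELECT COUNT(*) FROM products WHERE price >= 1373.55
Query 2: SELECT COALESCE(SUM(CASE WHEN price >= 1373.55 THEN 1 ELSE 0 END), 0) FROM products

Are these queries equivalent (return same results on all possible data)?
Yes, equivalent

Both queries return: [(3,)]

Reason: COUNT with WHERE vs conditional SUM (COALESCE handles empty-table NULL)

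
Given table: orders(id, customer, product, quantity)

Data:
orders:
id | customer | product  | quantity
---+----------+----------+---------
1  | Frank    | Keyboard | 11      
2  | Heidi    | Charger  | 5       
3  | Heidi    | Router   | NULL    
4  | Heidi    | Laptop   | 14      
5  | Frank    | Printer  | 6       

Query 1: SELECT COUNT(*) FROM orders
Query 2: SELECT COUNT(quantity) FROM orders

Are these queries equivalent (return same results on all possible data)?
No, not equivalent

Query 1 returns: [(5,)]
Query 2 returns: [(4,)]

Reason: COUNT(*) includes NULLs, COUNT(column) excludes them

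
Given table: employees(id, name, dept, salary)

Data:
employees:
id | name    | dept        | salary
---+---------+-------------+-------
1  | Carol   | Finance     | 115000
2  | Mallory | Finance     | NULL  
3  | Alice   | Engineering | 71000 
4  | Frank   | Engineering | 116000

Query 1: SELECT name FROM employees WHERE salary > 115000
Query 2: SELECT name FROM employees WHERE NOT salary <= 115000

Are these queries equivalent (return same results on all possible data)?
Yes, equivalent

Both queries return: [('Frank',)]

Reason: Both filter salary > 115000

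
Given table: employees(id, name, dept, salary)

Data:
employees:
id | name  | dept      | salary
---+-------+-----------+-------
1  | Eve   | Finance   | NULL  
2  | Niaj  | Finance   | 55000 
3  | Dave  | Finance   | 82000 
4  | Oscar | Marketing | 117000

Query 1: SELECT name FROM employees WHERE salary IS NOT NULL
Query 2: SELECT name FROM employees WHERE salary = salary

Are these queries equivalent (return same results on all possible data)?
Yes, equivalent

Both queries return: [('Dave',), ('Niaj',), ('Oscar',)]

Reason: IS NOT NULL vs self-equality (both exclude NULLs)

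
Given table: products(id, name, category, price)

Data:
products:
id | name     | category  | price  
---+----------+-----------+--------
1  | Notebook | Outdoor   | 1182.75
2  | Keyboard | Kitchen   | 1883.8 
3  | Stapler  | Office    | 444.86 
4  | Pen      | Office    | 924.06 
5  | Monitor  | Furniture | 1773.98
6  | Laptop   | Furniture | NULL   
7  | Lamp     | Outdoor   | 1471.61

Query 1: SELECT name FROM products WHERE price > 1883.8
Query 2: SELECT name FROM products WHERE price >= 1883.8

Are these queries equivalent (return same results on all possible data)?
No, not equivalent

Query 1 returns: []
Query 2 returns: [('Keyboard',)]

Reason: > vs >= gives different results when price = 1883.8 exists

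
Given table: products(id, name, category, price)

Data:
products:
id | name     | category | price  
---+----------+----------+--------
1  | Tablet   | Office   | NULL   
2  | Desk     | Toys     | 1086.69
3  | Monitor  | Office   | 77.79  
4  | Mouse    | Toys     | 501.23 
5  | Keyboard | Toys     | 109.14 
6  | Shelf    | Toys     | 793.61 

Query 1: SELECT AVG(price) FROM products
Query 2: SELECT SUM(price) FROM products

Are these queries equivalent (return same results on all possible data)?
No, not equivalent

Query 1 returns: [(513.692,)]
Query 2 returns: [(2568.46,)]

Reason: AVG vs SUM give different aggregate values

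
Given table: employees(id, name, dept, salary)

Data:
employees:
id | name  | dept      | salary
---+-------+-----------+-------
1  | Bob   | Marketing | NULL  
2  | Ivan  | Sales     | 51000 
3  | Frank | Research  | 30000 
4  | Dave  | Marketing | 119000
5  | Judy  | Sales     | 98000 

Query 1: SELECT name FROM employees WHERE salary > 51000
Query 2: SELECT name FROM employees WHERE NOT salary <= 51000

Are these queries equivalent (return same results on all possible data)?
Yes, equivalent

Both queries return: [('Dave',), ('Judy',)]

Reason: Both filter salary > 51000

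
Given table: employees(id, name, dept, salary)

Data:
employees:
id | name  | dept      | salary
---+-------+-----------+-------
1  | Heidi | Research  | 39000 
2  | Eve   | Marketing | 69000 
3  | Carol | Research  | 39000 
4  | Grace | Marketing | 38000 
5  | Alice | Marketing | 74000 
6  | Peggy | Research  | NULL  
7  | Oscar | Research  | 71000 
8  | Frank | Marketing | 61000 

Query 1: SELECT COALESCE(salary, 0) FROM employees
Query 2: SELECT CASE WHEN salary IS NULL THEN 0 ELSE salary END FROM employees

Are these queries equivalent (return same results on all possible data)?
Yes, equivalent

Both queries return: [(0,), (38000,), (39000,), (39000,), (61000,), (69000,), (71000,), (74000,)]

Reason: COALESCE vs CASE for NULL handling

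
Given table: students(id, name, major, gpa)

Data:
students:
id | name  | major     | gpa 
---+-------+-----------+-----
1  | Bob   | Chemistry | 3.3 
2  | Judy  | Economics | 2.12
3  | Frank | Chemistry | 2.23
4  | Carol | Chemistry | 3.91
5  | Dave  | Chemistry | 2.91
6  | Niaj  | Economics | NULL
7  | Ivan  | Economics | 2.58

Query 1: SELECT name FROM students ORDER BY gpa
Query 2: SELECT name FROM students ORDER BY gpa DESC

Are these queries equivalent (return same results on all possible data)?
No, not equivalent

Query 1 returns: [('Niaj',), ('Judy',), ('Frank',), ('Ivan',), ('Dave',), ('Bob',), ('Carol',)]
Query 2 returns: [('Carol',), ('Bob',), ('Dave',), ('Ivan',), ('Frank',), ('Judy',), ('Niaj',)]

Reason: ASC vs DESC gives opposite ordering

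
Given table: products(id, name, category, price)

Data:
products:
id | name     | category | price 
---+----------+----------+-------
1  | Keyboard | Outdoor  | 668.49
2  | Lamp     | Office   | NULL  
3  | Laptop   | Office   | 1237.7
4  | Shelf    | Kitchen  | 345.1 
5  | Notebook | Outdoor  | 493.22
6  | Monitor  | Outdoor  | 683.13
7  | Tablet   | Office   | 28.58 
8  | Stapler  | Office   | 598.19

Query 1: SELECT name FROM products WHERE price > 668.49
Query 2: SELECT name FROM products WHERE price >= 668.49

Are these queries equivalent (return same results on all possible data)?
No, not equivalent

Query 1 returns: [('Laptop',), ('Monitor',)]
Query 2 returns: [('Keyboard',), ('Laptop',), ('Monitor',)]

Reason: > vs >= gives different results when price = 668.49 exists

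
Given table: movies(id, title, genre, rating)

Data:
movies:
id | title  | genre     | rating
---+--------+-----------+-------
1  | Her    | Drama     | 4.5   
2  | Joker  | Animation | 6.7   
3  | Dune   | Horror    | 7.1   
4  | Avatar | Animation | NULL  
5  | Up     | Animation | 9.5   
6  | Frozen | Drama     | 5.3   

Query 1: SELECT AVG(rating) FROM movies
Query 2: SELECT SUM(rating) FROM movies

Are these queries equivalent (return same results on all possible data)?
No, not equivalent

Query 1 returns: [(6.62,)]
Query 2 returns: [(33.1,)]

Reason: AVG vs SUM give different aggregate values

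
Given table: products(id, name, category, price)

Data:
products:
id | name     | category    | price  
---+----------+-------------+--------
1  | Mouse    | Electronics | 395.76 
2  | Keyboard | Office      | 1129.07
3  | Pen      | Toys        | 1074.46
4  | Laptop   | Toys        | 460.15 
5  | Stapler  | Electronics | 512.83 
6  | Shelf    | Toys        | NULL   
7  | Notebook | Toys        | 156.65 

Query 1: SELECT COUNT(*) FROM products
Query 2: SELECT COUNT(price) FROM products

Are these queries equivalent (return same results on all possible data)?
No, not equivalent

Query 1 returns: [(7,)]
Query 2 returns: [(6,)]

Reason: COUNT(*) includes NULLs, COUNT(column) excludes them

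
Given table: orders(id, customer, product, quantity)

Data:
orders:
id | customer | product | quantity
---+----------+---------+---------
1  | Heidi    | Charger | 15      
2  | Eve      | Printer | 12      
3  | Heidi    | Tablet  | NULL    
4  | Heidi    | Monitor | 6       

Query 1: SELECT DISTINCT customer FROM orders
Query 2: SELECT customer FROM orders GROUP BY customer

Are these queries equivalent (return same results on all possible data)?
Yes, equivalent

Both queries return: [('Eve',), ('Heidi',)]

Reason: Both get unique customers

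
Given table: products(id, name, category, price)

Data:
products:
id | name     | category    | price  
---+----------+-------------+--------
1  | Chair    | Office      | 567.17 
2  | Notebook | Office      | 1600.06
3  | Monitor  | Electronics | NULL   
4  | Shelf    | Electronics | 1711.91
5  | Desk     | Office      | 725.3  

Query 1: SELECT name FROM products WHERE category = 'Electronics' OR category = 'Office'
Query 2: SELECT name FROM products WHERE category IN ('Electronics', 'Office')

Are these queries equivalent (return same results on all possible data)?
Yes, equivalent

Both queries return: [('Chair',), ('Desk',), ('Monitor',), ('Notebook',), ('Shelf',)]

Reason: OR vs IN are equivalent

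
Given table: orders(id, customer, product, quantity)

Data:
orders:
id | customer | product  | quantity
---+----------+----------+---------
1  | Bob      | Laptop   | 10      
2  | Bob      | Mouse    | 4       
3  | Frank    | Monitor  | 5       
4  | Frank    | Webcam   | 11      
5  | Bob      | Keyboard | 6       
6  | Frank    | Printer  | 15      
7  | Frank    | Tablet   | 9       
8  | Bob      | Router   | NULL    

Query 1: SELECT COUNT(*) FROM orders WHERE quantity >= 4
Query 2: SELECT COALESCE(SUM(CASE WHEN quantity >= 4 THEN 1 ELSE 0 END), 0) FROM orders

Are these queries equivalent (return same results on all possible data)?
Yes, equivalent

Both queries return: [(7,)]

Reason: COUNT with WHERE vs conditional SUM (COALESCE handles empty-table NULL)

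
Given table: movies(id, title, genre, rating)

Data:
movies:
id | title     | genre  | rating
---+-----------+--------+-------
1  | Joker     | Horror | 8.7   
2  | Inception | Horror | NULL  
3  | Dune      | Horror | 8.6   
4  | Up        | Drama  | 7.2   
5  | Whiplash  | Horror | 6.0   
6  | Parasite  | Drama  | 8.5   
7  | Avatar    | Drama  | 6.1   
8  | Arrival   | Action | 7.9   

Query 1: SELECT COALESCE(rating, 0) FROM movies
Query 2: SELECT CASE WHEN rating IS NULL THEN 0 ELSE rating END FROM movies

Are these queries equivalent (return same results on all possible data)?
Yes, equivalent

Both queries return: [(0,), (6.0,), (6.1,), (7.2,), (7.9,), (8.5,), (8.6,), (8.7,)]

Reason: COALESCE vs CASE for NULL handling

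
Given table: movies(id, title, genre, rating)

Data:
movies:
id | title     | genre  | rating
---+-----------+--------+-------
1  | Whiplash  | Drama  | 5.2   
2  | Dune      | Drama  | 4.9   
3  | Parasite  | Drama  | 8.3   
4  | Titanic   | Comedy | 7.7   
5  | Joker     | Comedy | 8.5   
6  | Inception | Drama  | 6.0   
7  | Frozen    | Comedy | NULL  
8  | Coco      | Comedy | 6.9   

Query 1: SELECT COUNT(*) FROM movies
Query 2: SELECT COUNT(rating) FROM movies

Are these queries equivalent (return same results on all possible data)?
No, not equivalent

Query 1 returns: [(8,)]
Query 2 returns: [(7,)]

Reason: COUNT(*) includes NULLs, COUNT(column) excludes them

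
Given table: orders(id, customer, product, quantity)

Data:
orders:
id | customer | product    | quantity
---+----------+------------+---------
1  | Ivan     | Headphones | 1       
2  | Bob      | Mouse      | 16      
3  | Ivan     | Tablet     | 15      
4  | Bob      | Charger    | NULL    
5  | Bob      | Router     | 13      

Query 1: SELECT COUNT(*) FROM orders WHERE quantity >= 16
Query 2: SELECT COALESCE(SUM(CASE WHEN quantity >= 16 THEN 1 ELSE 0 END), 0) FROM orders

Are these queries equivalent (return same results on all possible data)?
Yes, equivalent

Both queries return: [(1,)]

Reason: COUNT with WHERE vs conditional SUM (COALESCE handles empty-table NULL)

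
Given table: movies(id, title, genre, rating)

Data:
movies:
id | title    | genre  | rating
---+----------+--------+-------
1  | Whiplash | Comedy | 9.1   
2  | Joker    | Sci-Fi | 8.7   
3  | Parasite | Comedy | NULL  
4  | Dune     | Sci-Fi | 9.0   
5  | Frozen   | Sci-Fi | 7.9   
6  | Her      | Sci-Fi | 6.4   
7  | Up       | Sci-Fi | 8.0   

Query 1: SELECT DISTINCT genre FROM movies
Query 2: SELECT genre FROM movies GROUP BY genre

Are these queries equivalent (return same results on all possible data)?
Yes, equivalent

Both queries return: [('Comedy',), ('Sci-Fi',)]

Reason: Both get unique genres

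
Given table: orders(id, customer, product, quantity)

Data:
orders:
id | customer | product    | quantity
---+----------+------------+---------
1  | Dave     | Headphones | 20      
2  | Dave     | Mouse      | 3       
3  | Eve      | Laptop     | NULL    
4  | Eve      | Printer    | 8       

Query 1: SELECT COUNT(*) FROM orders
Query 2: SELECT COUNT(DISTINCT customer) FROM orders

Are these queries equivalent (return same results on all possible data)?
No, not equivalent

Query 1 returns: [(4,)]
Query 2 returns: [(2,)]

Reason: COUNT(*) counts rows, COUNT(DISTINCT customer) counts unique customers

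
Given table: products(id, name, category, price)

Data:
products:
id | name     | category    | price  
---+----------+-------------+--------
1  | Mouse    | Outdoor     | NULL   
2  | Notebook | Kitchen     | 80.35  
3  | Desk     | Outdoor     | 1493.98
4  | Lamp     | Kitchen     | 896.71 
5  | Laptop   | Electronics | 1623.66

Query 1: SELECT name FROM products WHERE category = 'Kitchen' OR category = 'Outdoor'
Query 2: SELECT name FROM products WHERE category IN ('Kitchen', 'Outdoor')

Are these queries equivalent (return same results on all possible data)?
Yes, equivalent

Both queries return: [('Desk',), ('Lamp',), ('Mouse',), ('Notebook',)]

Reason: OR vs IN are equivalent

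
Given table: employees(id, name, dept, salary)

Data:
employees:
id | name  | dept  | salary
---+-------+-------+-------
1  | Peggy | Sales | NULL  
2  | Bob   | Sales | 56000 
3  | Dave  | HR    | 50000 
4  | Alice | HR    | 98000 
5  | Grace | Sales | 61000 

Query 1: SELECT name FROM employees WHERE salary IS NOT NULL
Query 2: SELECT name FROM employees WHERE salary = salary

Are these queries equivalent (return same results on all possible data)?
Yes, equivalent

Both queries return: [('Alice',), ('Bob',), ('Dave',), ('Grace',)]

Reason: IS NOT NULL vs self-equality (both exclude NULLs)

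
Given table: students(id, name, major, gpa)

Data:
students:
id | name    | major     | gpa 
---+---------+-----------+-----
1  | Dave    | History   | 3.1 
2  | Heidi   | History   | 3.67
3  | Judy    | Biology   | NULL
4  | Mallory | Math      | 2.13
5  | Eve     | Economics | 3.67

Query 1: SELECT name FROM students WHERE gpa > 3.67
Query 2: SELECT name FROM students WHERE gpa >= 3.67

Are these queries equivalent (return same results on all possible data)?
No, not equivalent

Query 1 returns: []
Query 2 returns: [('Heidi',), ('Eve',)]

Reason: > vs >= gives different results when gpa = 3.67 exists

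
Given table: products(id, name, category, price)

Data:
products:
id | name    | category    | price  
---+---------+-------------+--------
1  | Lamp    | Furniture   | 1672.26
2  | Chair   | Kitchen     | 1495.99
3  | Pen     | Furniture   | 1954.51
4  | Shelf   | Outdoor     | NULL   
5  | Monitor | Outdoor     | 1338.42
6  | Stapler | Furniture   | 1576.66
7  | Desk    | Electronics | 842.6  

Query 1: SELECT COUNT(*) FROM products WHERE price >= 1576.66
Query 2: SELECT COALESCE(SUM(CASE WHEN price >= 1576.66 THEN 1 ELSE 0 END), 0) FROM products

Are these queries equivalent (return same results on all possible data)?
Yes, equivalent

Both queries return: [(3,)]

Reason: COUNT with WHERE vs conditional SUM (COALESCE handles empty-table NULL)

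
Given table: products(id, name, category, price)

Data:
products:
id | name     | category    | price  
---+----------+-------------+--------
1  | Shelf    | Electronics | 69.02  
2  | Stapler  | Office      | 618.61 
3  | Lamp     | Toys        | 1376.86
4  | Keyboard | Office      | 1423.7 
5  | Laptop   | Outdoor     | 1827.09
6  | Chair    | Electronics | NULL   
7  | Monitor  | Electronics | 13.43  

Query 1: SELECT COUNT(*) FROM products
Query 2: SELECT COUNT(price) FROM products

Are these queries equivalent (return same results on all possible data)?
No, not equivalent

Query 1 returns: [(7,)]
Query 2 returns: [(6,)]

Reason: COUNT(*) includes NULLs, COUNT(column) excludes them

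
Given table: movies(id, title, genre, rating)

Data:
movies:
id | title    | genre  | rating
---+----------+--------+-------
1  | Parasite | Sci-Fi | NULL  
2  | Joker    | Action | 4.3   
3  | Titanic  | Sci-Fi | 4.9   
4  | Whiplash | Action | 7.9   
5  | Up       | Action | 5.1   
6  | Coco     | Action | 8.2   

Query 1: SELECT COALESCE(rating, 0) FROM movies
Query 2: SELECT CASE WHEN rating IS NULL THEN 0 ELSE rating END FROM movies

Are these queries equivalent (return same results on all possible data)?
Yes, equivalent

Both queries return: [(0,), (4.3,), (4.9,), (5.1,), (7.9,), (8.2,)]

Reason: COALESCE vs CASE for NULL handling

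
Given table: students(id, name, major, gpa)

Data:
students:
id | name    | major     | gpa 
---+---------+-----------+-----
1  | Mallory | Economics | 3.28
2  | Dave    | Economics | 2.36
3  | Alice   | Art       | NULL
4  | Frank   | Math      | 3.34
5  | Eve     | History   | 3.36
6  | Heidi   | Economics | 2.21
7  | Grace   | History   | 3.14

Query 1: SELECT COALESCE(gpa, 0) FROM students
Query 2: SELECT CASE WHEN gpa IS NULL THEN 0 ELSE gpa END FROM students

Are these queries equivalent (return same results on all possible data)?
Yes, equivalent

Both queries return: [(0,), (2.21,), (2.36,), (3.14,), (3.28,), (3.34,), (3.36,)]

Reason: COALESCE vs CASE for NULL handling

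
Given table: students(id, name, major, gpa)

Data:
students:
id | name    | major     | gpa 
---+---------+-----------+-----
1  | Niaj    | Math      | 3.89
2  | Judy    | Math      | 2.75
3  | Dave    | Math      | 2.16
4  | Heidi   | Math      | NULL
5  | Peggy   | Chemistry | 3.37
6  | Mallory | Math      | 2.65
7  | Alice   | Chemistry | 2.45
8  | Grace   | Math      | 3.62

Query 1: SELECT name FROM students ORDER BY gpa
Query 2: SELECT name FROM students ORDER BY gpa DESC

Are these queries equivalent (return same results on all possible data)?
No, not equivalent

Query 1 returns: [('Heidi',), ('Dave',), ('Alice',), ('Mallory',), ('Judy',), ('Peggy',), ('Grace',), ('Niaj',)]
Query 2 returns: [('Niaj',), ('Grace',), ('Peggy',), ('Judy',), ('Mallory',), ('Alice',), ('Dave',), ('Heidi',)]

Reason: ASC vs DESC gives opposite ordering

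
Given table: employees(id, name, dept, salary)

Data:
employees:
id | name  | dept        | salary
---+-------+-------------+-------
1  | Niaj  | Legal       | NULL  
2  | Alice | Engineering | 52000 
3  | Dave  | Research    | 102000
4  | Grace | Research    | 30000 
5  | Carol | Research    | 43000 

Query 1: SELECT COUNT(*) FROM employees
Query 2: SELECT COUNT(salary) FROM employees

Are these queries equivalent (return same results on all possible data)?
No, not equivalent

Query 1 returns: [(5,)]
Query 2 returns: [(4,)]

Reason: COUNT(*) includes NULLs, COUNT(column) excludes them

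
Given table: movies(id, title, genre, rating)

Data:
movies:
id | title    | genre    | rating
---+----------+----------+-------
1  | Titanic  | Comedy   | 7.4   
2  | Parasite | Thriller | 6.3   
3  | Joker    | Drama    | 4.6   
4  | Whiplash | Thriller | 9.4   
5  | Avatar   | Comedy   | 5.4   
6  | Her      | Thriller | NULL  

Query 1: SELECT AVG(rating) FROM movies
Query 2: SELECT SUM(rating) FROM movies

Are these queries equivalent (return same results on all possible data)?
No, not equivalent

Query 1 returns: [(6.62,)]
Query 2 returns: [(33.1,)]

Reason: AVG vs SUM give different aggregate values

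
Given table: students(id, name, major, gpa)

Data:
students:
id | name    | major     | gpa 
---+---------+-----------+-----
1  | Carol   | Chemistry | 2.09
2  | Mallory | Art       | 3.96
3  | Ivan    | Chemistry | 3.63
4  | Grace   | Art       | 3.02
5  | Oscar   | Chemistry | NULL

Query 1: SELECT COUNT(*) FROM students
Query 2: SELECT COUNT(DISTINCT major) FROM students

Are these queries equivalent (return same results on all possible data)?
No, not equivalent

Query 1 returns: [(5,)]
Query 2 returns: [(2,)]

Reason: COUNT(*) counts rows, COUNT(DISTINCT major) counts unique majors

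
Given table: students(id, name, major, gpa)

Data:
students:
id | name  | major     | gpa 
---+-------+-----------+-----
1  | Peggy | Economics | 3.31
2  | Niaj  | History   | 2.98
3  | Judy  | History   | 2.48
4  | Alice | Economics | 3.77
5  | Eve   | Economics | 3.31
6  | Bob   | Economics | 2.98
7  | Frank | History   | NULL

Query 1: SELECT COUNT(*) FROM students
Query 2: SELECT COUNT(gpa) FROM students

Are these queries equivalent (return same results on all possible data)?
No, not equivalent

Query 1 returns: [(7,)]
Query 2 returns: [(6,)]

Reason: COUNT(*) includes NULLs, COUNT(column) excludes them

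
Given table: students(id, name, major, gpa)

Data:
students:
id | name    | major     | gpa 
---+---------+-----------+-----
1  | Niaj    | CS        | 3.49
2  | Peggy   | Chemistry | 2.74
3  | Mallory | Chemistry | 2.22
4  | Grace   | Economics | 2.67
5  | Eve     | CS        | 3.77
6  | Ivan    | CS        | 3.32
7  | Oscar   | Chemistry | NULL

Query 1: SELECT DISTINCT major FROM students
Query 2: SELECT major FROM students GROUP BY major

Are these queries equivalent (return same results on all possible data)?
Yes, equivalent

Both queries return: [('CS',), ('Chemistry',), ('Economics',)]

Reason: Both get unique majors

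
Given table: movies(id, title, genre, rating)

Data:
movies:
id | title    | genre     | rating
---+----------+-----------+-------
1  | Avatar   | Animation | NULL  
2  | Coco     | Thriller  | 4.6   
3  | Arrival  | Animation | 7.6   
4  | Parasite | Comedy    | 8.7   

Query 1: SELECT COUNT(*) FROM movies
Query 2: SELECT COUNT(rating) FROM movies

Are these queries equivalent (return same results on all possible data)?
No, not equivalent

Query 1 returns: [(4,)]
Query 2 returns: [(3,)]

Reason: COUNT(*) includes NULLs, COUNT(column) excludes them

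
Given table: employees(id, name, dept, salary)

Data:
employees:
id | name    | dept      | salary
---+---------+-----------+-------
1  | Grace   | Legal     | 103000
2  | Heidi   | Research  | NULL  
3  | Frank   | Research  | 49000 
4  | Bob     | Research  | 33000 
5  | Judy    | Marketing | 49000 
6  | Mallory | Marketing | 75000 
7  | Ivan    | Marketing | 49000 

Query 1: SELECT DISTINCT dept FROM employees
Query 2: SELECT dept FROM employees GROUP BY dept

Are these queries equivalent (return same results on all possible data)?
Yes, equivalent

Both queries return: [('Legal',), ('Marketing',), ('Research',)]

Reason: Both get unique depts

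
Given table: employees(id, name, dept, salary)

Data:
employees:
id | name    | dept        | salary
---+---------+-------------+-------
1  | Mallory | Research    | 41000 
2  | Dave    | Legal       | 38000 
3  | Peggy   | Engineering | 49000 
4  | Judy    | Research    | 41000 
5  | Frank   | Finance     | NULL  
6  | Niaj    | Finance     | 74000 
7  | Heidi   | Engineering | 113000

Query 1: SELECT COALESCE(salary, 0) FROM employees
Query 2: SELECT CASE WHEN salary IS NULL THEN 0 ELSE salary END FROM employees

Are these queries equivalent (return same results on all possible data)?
Yes, equivalent

Both queries return: [(0,), (38000,), (41000,), (41000,), (49000,), (74000,), (113000,)]

Reason: COALESCE vs CASE for NULL handling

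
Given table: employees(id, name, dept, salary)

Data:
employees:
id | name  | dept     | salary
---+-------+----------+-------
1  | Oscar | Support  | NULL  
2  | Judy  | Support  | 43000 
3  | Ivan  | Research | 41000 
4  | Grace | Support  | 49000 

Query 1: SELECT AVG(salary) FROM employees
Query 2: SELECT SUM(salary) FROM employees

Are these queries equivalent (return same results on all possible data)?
No, not equivalent

Query 1 returns: [(44333.333333333336,)]
Query 2 returns: [(133000,)]

Reason: AVG vs SUM give different aggregate values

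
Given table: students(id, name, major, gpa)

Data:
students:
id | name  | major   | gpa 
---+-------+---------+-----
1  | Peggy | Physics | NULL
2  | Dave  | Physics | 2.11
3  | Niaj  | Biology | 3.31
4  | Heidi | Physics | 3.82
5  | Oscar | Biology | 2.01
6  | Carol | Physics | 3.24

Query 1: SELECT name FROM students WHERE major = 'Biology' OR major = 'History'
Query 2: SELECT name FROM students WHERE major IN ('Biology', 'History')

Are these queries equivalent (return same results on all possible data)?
Yes, equivalent

Both queries return: [('Niaj',), ('Oscar',)]

Reason: OR vs IN are equivalent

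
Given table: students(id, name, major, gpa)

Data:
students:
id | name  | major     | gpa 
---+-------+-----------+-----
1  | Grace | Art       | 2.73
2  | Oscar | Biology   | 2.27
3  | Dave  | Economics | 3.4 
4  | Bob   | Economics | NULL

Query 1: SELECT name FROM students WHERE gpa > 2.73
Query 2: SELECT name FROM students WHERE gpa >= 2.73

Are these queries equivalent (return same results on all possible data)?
No, not equivalent

Query 1 returns: [('Dave',)]
Query 2 returns: [('Grace',), ('Dave',)]

Reason: > vs >= gives different results when gpa = 2.73 exists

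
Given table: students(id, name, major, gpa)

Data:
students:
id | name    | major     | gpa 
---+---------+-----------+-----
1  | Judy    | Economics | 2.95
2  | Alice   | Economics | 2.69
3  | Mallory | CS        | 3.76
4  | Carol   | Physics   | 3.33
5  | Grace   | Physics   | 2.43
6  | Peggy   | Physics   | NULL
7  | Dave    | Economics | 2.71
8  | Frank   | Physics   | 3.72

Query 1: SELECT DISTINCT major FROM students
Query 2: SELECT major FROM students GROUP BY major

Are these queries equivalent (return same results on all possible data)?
Yes, equivalent

Both queries return: [('CS',), ('Economics',), ('Physics',)]

Reason: Both get unique majors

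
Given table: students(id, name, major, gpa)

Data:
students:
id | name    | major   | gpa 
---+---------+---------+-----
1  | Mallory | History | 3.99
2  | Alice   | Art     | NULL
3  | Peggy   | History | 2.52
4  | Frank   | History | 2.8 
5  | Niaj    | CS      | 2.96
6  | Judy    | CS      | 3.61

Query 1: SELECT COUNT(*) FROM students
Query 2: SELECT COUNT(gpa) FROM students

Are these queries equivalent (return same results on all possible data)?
No, not equivalent

Query 1 returns: [(6,)]
Query 2 returns: [(5,)]

Reason: COUNT(*) includes NULLs, COUNT(column) excludes them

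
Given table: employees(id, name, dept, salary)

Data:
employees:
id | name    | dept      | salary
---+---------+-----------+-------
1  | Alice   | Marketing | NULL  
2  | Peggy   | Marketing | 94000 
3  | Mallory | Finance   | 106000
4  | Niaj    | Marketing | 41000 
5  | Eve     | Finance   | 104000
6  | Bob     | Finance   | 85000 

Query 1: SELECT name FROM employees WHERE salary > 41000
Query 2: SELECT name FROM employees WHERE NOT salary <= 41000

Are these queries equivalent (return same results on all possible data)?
Yes, equivalent

Both queries return: [('Bob',), ('Eve',), ('Mallory',), ('Peggy',)]

Reason: Both filter salary > 41000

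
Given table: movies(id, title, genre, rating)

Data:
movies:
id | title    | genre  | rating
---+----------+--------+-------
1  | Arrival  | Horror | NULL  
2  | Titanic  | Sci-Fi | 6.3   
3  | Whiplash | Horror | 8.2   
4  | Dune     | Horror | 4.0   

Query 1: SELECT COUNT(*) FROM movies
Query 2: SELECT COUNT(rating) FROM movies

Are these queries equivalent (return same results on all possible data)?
No, not equivalent

Query 1 returns: [(4,)]
Query 2 returns: [(3,)]

Reason: COUNT(*) includes NULLs, COUNT(column) excludes them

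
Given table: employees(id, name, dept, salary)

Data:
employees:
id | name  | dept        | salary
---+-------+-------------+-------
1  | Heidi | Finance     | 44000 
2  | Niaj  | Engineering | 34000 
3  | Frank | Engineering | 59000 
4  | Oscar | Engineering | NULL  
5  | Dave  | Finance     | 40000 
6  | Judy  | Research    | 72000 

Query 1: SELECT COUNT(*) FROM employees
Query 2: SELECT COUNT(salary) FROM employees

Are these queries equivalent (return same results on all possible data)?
No, not equivalent

Query 1 returns: [(6,)]
Query 2 returns: [(5,)]

Reason: COUNT(*) includes NULLs, COUNT(column) excludes them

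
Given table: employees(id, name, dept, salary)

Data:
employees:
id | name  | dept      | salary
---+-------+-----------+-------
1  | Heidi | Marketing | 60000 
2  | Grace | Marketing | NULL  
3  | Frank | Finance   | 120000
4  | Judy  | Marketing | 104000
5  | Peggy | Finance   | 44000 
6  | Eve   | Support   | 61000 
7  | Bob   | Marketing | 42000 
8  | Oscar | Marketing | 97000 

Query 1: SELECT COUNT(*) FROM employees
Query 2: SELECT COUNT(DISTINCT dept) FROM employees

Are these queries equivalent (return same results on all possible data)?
No, not equivalent

Query 1 returns: [(8,)]
Query 2 returns: [(3,)]

Reason: COUNT(*) counts rows, COUNT(DISTINCT dept) counts unique depts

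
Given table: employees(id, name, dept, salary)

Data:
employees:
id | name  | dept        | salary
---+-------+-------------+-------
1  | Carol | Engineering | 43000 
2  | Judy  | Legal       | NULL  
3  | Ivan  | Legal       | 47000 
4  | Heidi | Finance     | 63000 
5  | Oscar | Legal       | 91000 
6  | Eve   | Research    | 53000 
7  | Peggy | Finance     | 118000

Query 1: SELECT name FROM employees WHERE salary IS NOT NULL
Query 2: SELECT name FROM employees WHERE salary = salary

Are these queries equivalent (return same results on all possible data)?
Yes, equivalent

Both queries return: [('Carol',), ('Eve',), ('Heidi',), ('Ivan',), ('Oscar',), ('Peggy',)]

Reason: IS NOT NULL vs self-equality (both exclude NULLs)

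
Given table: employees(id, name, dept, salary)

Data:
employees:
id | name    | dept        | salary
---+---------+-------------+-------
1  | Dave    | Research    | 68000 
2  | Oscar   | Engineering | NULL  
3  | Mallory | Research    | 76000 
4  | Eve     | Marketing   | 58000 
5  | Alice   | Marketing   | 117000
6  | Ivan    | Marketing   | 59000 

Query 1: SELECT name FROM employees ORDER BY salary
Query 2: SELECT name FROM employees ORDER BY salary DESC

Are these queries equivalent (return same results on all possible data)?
No, not equivalent

Query 1 returns: [('Oscar',), ('Eve',), ('Ivan',), ('Dave',), ('Mallory',), ('Alice',)]
Query 2 returns: [('Alice',), ('Mallory',), ('Dave',), ('Ivan',), ('Eve',), ('Oscar',)]

Reason: ASC vs DESC gives opposite ordering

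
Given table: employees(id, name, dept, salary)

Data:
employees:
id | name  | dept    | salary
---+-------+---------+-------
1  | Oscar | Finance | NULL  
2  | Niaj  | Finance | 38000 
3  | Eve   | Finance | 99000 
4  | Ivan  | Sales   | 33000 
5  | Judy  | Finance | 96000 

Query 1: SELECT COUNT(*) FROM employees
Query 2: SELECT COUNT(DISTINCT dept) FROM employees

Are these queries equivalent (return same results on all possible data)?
No, not equivalent

Query 1 returns: [(5,)]
Query 2 returns: [(2,)]

Reason: COUNT(*) counts rows, COUNT(DISTINCT dept) counts unique depts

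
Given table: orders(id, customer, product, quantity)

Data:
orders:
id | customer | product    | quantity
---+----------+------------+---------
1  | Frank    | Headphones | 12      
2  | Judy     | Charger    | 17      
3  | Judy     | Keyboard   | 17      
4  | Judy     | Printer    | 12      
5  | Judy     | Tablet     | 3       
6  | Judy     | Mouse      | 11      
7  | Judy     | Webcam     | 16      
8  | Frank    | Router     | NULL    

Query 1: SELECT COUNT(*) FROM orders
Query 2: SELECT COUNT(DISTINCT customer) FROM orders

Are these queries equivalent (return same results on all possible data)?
No, not equivalent

Query 1 returns: [(8,)]
Query 2 returns: [(2,)]

Reason: COUNT(*) counts rows, COUNT(DISTINCT customer) counts unique customers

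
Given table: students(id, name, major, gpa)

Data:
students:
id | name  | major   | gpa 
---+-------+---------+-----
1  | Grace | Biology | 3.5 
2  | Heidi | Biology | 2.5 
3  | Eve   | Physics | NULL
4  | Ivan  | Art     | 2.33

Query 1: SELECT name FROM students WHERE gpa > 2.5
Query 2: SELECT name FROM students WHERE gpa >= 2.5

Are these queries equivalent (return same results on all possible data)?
No, not equivalent

Query 1 returns: [('Grace',)]
Query 2 returns: [('Grace',), ('Heidi',)]

Reason: > vs >= gives different results when gpa = 2.5 exists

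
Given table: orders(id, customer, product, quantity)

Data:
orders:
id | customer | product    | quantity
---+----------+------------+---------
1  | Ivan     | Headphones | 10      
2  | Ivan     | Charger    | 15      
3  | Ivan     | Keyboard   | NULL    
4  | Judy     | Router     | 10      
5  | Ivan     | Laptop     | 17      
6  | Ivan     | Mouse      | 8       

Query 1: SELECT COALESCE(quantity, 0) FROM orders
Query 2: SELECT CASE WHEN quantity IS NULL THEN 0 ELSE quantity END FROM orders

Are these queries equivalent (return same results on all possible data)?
Yes, equivalent

Both queries return: [(0,), (8,), (10,), (10,), (15,), (17,)]

Reason: COALESCE vs CASE for NULL handling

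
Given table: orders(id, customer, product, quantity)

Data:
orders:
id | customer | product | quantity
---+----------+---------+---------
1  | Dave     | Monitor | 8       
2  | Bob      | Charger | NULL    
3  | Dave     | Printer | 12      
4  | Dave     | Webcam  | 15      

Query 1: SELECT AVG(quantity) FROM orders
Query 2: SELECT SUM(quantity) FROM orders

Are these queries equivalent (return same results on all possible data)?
No, not equivalent

Query 1 returns: [(11.666666666666666,)]
Query 2 returns: [(35,)]

Reason: AVG vs SUM give different aggregate values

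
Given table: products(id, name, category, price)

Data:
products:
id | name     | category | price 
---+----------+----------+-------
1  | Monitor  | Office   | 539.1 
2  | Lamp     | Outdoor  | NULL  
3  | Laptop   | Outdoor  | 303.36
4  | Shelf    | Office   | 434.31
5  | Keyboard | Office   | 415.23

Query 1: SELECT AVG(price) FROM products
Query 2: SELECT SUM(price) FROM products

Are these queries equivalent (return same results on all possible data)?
No, not equivalent

Query 1 returns: [(423.0,)]
Query 2 returns: [(1692.0,)]

Reason: AVG vs SUM give different aggregate values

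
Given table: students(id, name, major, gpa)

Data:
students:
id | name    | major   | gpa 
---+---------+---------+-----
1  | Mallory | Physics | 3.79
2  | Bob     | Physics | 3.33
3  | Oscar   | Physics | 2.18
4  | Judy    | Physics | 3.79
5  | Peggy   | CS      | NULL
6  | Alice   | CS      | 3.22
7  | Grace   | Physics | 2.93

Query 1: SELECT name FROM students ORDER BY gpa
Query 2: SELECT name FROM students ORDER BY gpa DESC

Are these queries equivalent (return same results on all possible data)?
No, not equivalent

Query 1 returns: [('Peggy',), ('Oscar',), ('Grace',), ('Alice',), ('Bob',), ('Mallory',), ('Judy',)]
Query 2 returns: [('Mallory',), ('Judy',), ('Bob',), ('Alice',), ('Grace',), ('Oscar',), ('Peggy',)]

Reason: ASC vs DESC gives opposite ordering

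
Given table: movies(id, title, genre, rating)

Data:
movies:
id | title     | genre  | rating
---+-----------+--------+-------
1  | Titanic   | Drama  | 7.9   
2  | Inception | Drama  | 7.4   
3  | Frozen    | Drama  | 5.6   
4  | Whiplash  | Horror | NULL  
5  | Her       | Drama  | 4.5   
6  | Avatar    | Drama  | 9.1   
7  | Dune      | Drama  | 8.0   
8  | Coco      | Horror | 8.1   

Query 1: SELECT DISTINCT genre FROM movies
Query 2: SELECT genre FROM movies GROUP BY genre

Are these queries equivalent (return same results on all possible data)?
Yes, equivalent

Both queries return: [('Drama',), ('Horror',)]

Reason: Both get unique genres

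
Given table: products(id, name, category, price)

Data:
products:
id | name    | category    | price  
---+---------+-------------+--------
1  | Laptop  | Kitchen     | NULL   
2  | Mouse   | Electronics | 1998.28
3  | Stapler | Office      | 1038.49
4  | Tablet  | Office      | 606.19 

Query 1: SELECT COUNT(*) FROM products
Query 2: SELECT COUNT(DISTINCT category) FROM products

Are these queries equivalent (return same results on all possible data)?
No, not equivalent

Query 1 returns: [(4,)]
Query 2 returns: [(3,)]

Reason: COUNT(*) counts rows, COUNT(DISTINCT category) counts unique categorys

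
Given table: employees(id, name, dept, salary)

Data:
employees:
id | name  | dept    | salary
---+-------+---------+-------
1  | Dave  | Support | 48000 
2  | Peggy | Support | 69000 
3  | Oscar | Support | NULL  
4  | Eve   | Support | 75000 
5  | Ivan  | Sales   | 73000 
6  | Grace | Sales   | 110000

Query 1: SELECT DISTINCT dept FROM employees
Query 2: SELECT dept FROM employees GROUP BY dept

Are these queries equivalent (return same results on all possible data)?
Yes, equivalent

Both queries return: [('Sales',), ('Support',)]

Reason: Both get unique depts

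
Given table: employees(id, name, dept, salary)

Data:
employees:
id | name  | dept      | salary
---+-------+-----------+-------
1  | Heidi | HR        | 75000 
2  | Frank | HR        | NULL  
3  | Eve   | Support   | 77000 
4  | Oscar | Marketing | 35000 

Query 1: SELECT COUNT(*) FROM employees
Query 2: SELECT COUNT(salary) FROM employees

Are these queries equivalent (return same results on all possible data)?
No, not equivalent

Query 1 returns: [(4,)]
Query 2 returns: [(3,)]

Reason: COUNT(*) includes NULLs, COUNT(column) excludes them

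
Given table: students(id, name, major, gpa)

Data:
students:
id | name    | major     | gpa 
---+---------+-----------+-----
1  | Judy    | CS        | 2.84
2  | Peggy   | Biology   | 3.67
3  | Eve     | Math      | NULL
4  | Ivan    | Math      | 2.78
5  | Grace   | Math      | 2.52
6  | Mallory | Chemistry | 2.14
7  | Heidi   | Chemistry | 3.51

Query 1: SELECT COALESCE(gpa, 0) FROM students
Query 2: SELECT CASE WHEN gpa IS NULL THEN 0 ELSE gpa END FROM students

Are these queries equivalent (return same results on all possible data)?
Yes, equivalent

Both queries return: [(0,), (2.14,), (2.52,), (2.78,), (2.84,), (3.51,), (3.67,)]

Reason: COALESCE vs CASE for NULL handling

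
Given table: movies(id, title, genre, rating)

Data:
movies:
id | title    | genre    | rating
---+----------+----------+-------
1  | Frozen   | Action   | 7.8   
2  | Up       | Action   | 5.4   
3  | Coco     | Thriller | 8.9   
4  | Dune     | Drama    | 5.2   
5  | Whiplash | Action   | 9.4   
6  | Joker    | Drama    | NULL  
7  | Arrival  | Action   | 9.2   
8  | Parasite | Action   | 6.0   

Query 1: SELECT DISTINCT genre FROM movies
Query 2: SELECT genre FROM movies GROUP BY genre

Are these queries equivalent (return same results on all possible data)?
Yes, equivalent

Both queries return: [('Action',), ('Drama',), ('Thriller',)]

Reason: Both get unique genres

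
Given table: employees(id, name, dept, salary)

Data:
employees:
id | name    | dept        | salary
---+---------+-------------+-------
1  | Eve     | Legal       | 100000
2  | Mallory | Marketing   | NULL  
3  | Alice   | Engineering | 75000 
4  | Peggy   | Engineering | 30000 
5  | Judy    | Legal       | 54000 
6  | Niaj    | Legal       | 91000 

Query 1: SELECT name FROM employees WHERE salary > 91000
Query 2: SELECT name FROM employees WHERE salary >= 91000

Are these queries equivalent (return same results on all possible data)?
No, not equivalent

Query 1 returns: [('Eve',)]
Query 2 returns: [('Eve',), ('Niaj',)]

Reason: > vs >= gives different results when salary = 91000 exists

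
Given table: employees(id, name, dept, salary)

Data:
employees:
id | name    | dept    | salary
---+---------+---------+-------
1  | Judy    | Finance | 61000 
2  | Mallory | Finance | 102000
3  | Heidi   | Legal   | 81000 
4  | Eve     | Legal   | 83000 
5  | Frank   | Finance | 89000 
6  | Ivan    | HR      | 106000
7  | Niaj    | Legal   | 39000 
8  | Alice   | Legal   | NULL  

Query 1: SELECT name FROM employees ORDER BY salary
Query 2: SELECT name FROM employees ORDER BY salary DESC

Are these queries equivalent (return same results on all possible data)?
No, not equivalent

Query 1 returns: [('Alice',), ('Niaj',), ('Judy',), ('Heidi',), ('Eve',), ('Frank',), ('Mallory',), ('Ivan',)]
Query 2 returns: [('Ivan',), ('Mallory',), ('Frank',), ('Eve',), ('Heidi',), ('Judy',), ('Niaj',), ('Alice',)]

Reason: ASC vs DESC gives opposite ordering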